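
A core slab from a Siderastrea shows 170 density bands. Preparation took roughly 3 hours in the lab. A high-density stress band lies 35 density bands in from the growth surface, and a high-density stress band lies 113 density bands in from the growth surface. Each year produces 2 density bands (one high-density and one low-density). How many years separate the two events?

39 years

The two markers are separated by 113 − 35 = 78 density bands.
Dividing by 2 density bands per year: 78 / 2 = 39 years.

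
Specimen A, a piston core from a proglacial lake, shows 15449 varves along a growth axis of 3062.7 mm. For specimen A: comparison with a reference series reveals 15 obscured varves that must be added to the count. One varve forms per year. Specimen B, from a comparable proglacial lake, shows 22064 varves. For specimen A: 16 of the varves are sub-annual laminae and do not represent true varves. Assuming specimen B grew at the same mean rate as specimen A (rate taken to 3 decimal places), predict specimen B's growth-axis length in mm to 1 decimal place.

Specimen A: after corrections the count is 15449 − 16 + 15 = 15448 varves.
A: 3062.7 mm over 15448 years gives 3062.7 / 15448 ≈ 0.198 mm/year.
Length of B = 0.198 × 22064 = 4368.7 mm.

4368.7 mm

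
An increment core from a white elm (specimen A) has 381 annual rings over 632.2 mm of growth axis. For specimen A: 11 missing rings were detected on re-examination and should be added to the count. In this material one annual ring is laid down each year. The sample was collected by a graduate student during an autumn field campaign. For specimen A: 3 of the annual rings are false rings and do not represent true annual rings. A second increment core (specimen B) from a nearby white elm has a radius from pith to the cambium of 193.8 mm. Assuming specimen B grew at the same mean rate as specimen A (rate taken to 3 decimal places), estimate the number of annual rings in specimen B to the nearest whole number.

119 annual rings

Specimen A: true annual ring count = 381 − 3 + 11 = 389.
A: Mean rate = 632.2 mm / 389 years ≈ 1.625 mm per year.
For B, 193.8 / 1.625 = 119.26 years ≈ 119 annual rings.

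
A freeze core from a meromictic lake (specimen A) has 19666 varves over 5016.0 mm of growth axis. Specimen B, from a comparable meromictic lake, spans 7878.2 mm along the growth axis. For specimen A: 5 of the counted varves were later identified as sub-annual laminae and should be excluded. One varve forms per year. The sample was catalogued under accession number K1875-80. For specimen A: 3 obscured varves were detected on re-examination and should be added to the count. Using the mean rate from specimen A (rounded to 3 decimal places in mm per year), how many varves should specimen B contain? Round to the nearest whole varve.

30895 varves

Specimen A: true varve count = 19666 − 5 + 3 = 19664.
A: Mean rate = 5016.0 mm / 19664 years ≈ 0.255 mm/year.
For B, 7878.2 / 0.255 = 30894.90 years ≈ 30895 varves.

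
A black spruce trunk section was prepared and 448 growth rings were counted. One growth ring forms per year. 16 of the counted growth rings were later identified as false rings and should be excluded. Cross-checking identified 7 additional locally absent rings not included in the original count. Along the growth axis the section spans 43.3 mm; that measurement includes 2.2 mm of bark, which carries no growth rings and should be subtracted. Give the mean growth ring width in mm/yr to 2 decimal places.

0.09 mm/yr

After corrections the count is 448 − 16 + 7 = 439 growth rings.
Removing the 2.2 mm offcut leaves 43.3 − 2.2 = 41.1 mm.
Mean rate = 41.1 mm / 439 years ≈ 0.09 mm/yr.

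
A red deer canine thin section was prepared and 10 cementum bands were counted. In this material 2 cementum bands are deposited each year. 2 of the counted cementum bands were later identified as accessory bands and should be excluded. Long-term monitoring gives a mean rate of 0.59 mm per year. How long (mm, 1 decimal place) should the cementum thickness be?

Correcting the raw count gives 10 − 2 = 8 true cementum bands.
8 cementum bands at 2 per year is 8 / 2 = 4 years.
4 years at 0.59 mm/year gives 0.59 × 4 = 2.4 mm.

2.4 mm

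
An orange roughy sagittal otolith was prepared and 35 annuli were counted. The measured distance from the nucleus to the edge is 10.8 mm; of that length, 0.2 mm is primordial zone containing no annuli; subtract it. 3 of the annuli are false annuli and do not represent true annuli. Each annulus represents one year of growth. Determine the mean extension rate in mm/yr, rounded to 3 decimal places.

0.331 mm/yr

Adjusted count: 35 − 3 = 32 annuli.
Removing the 0.2 mm offcut leaves 10.8 − 0.2 = 10.6 mm.
Mean rate = 10.6 mm / 32 years ≈ 0.331 mm/yr.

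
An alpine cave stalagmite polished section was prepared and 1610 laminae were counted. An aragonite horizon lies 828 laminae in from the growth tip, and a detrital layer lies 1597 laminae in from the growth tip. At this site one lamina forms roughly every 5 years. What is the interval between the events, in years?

3845 yr

Separation: 1597 − 828 = 769 laminae.
769 laminae at 5 years each span 769 × 5 = 3845 years.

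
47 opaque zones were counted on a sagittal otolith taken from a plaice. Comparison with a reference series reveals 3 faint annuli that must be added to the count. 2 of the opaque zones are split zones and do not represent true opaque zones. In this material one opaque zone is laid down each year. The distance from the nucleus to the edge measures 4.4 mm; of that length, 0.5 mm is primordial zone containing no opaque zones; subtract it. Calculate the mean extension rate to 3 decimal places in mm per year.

0.081 mm per year

Correcting the raw count gives 47 − 2 + 3 = 48 true opaque zones.
Net length = 4.4 − 0.5 = 3.9 mm.
3.9 mm over 48 years gives 3.9 / 48 ≈ 0.081 mm per year.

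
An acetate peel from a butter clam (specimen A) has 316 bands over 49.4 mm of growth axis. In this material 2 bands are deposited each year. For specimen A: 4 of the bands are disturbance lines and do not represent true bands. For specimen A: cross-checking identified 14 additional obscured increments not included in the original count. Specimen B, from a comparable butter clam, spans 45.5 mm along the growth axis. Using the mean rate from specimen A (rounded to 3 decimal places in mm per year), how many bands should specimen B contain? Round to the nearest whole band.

Specimen A: correcting the raw count gives 316 − 4 + 14 = 326 true bands.
Specimen A: dividing by 2 bands per year: 326 / 2 = 163 years.
A: Extension rate ≈ 49.4 / 163 = 0.303 mm per year.
Specimen B: 45.5 mm / 0.303 mm per year = 150.17 years; at 2 bands per year that is 150.17 × 2 ≈ 300 bands.

300 bands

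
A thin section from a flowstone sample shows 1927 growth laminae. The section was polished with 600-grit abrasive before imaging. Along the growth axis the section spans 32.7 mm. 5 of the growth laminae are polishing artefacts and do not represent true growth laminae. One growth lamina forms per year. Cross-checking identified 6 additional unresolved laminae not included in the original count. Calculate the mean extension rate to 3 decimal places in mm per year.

Adjusted count: 1927 − 5 + 6 = 1928 growth laminae.
32.7 mm over 1928 years gives 32.7 / 1928 ≈ 0.017 mm per year.

0.017 mm per year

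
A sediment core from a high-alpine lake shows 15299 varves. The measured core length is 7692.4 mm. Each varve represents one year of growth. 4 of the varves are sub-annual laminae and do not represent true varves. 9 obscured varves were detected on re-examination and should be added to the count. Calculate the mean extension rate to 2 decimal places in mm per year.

0.50 mm per year

Correcting the raw count gives 15299 − 4 + 9 = 15304 true varves.
Mean rate = 7692.4 mm / 15304 years ≈ 0.50 mm per year.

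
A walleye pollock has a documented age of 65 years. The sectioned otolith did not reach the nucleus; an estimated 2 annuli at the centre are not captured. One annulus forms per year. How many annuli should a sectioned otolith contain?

At one annulus per year, 65 years correspond to 65 annuli.
65 − 2 missed = 63 annuli expected in the prepared section.

63 annuli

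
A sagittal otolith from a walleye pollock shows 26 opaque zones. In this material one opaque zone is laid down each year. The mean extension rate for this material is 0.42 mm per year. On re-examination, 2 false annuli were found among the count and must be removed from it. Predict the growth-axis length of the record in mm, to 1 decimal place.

10.1 mm

Correcting the raw count gives 26 − 2 = 24 true opaque zones.
24 years at 0.42 mm/year gives 0.42 × 24 = 10.1 mm.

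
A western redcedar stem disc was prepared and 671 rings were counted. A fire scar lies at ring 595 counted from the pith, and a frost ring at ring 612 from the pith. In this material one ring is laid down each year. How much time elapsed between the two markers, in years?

17 yr

Separation: 612 − 595 = 17 rings.
That is 17 years at one ring per year.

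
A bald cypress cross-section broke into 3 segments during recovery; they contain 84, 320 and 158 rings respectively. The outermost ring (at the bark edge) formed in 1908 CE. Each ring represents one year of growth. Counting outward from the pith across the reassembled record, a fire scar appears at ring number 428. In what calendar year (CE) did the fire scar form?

1774 CE

Total rings = 84 + 320 + 158 = 562.
Between ring 428 and the bark edge there are 562 − 428 = 134 rings.
Counting back 134 years from 1908 CE places the fire scar in 1908 − 134 = 1774 CE.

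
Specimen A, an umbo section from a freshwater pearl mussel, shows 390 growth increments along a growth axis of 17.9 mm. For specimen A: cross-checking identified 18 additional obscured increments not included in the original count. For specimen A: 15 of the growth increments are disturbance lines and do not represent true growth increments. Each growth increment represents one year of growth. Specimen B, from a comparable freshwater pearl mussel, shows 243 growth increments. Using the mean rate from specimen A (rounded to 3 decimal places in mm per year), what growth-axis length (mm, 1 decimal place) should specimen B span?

11.2 mm

Specimen A: true growth increment count = 390 − 15 + 18 = 393.
A: Mean rate = 17.9 mm / 393 years ≈ 0.046 mm/yr.
Length of B = 0.046 × 243 = 11.2 mm.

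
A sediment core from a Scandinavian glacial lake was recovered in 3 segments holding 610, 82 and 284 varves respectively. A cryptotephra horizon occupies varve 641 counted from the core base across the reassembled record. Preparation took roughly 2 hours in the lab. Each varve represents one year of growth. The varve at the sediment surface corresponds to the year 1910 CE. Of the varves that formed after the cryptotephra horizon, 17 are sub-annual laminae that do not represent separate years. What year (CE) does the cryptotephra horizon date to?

1592 CE

Total varves = 610 + 82 + 284 = 976.
976 − 641 = 335 varves lie beyond the cryptotephra horizon toward the sediment surface.
Excluding 17 false varves: 335 − 17 = 318.
Counting back 318 years from 1910 CE places the cryptotephra horizon in 1910 − 318 = 1592 CE.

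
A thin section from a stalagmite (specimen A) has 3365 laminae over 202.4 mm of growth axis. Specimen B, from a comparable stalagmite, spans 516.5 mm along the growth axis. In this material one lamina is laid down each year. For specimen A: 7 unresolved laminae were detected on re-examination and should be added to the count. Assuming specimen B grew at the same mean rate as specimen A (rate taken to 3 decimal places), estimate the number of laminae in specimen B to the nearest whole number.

8608 laminae

Specimen A: correcting the raw count gives 3365 + 7 = 3372 true laminae.
A: Extension rate ≈ 202.4 / 3372 = 0.060 mm per year.
For B, 516.5 / 0.060 = 8608.33 years ≈ 8608 laminae.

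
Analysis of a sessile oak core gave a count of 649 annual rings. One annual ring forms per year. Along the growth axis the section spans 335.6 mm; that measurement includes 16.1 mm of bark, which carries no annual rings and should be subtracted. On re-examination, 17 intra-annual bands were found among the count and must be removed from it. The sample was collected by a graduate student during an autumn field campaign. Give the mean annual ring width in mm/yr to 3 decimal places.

Correcting the raw count gives 649 − 17 = 632 true annual rings.
Net length = 335.6 − 16.1 = 319.5 mm.
Extension rate ≈ 319.5 / 632 = 0.506 mm/yr.

0.506 mm/yr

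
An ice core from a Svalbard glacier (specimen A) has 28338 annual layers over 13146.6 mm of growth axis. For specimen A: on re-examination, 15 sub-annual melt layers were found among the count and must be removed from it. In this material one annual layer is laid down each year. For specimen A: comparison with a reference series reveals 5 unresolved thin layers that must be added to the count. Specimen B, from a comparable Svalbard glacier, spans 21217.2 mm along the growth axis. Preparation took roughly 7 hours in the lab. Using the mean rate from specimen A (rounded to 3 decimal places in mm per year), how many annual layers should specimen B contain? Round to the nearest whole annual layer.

Specimen A: after corrections the count is 28338 − 15 + 5 = 28328 annual layers.
A: Mean rate = 13146.6 mm / 28328 years ≈ 0.464 mm/year.
For B, 21217.2 / 0.464 = 45726.72 years ≈ 45727 annual layers.

45727 annual layers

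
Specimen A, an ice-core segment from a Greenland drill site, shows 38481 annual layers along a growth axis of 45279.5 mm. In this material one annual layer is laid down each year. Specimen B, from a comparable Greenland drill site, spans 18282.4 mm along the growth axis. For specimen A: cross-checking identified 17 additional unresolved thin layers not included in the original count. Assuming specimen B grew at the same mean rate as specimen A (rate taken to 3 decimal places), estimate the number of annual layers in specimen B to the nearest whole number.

15546 annual layers

Specimen A: correcting the raw count gives 38481 + 17 = 38498 true annual layers.
A: 45279.5 mm over 38498 years gives 45279.5 / 38498 ≈ 1.176 mm per year.
Specimen B: 18282.4 mm / 1.176 mm per year = 15546.26 years ≈ 15546 annual layers.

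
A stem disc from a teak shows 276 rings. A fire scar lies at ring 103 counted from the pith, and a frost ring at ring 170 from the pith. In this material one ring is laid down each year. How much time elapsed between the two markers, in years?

170 − 103 = 67 rings lie between the two events.
At one ring per year, 67 years elapsed between them.

67 years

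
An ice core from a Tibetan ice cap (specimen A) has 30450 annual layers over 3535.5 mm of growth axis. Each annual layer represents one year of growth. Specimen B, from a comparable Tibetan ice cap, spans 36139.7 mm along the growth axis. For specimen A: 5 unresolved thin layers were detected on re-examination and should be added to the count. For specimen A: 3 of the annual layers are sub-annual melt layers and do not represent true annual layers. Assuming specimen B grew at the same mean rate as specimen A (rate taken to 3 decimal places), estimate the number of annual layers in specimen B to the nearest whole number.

Specimen A: adjusted count: 30450 − 3 + 5 = 30452 annual layers.
A: 3535.5 mm over 30452 years gives 3535.5 / 30452 ≈ 0.116 mm per year.
B spans 36139.7 / 0.116 = 311549.14 years ≈ 311549 annual layers.

311549 annual layers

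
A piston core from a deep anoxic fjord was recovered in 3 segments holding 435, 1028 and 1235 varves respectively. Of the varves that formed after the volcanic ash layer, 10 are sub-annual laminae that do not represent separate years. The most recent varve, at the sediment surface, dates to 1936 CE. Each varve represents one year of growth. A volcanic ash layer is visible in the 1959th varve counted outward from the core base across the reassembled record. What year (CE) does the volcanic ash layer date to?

1207 CE

Total varves = 435 + 1028 + 1235 = 2698.
Between varve 1959 and the sediment surface there are 2698 − 1959 = 739 varves.
Removing the 10 false varves leaves 739 − 10 = 729 true varves beyond the volcanic ash layer.
1936 − 729 = 1207 CE.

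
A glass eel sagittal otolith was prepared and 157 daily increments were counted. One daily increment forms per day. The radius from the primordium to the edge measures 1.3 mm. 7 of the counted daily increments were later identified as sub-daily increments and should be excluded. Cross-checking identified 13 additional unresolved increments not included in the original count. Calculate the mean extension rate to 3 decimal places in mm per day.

Adjusted count: 157 − 7 + 13 = 163 daily increments.
Mean rate = 1.3 mm / 163 days ≈ 0.008 mm per day.

0.008 mm per day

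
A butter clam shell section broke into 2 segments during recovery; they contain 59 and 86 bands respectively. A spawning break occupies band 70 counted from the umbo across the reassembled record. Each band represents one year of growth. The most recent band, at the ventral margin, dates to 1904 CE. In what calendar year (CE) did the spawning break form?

Total bands = 59 + 86 = 145.
145 − 70 = 75 bands lie beyond the spawning break toward the ventral margin.
Counting back 75 years from 1904 CE places the spawning break in 1904 − 75 = 1829 CE.

1829 CE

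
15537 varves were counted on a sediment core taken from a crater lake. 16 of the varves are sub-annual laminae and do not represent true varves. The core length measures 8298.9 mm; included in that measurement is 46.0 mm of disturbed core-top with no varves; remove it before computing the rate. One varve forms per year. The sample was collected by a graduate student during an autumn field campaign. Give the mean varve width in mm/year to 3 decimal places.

0.532 mm/year

True varve count = 15537 − 16 = 15521.
Removing the 46.0 mm offcut leaves 8298.9 − 46.0 = 8252.9 mm.
8252.9 mm over 15521 years gives 8252.9 / 15521 ≈ 0.532 mm/year.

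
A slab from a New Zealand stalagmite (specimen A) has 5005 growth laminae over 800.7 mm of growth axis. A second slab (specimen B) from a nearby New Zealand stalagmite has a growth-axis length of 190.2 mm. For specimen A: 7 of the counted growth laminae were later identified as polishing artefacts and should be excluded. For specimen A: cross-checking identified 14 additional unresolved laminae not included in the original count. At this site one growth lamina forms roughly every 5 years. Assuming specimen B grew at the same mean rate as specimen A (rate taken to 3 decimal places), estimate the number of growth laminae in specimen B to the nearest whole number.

1189 growth laminae

Specimen A: after corrections the count is 5005 − 7 + 14 = 5012 growth laminae.
Specimen A: multiplying by 5 years per growth lamina: 5012 × 5 = 25060 years.
A: Mean rate = 800.7 mm / 25060 years ≈ 0.032 mm/year.
Specimen B: 190.2 mm / 0.032 mm per year = 5943.75 years; at 5 years per growth lamina that is 5943.75 / 5 ≈ 1189 growth laminae.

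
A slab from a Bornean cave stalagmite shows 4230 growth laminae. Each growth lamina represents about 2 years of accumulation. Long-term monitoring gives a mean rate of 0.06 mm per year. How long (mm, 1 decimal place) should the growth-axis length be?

507.6 mm

At 2 years per growth lamina, 4230 × 2 = 8460 years.
8460 years at 0.06 mm/year gives 0.06 × 8460 = 507.6 mm.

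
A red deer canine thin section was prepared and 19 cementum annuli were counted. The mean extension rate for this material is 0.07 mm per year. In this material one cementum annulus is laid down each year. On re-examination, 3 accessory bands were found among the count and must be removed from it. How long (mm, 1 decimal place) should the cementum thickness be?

Adjusted count: 19 − 3 = 16 cementum annuli.
Predicted length = 0.07 mm/year × 16 years = 1.1 mm.

1.1 mm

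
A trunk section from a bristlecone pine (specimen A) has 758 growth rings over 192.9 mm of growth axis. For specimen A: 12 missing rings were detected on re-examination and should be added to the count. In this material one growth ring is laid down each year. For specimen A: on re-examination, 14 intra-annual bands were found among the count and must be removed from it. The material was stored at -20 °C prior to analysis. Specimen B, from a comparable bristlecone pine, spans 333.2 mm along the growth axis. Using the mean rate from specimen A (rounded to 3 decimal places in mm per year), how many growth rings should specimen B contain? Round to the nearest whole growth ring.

Specimen A: true growth ring count = 758 − 14 + 12 = 756.
A: 192.9 mm over 756 years gives 192.9 / 756 ≈ 0.255 mm/year.
B spans 333.2 / 0.255 = 1306.67 years ≈ 1307 growth rings.

1307 growth rings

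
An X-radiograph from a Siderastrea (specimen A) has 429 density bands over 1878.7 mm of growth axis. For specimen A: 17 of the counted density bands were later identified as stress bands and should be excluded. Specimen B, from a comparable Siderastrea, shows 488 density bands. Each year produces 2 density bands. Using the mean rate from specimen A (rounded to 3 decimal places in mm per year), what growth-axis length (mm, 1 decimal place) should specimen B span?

2225.3 mm

Specimen A: correcting the raw count gives 429 − 17 = 412 true density bands.
Specimen A: dividing by 2 density bands per year: 412 / 2 = 206 years.
A: 1878.7 mm over 206 years gives 1878.7 / 206 ≈ 9.120 mm/yr.
Specimen B: dividing by 2 density bands per year: 488 / 2 = 244 years. Length of B = 9.120 × 244 = 2225.3 mm.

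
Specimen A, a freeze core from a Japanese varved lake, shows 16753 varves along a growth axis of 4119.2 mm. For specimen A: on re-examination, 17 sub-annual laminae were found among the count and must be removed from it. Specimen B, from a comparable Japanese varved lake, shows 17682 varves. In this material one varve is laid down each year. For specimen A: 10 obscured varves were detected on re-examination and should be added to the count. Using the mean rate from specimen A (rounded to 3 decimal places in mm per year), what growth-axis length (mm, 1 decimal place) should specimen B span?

4349.8 mm

Specimen A: correcting the raw count gives 16753 − 17 + 10 = 16746 true varves.
A: Extension rate ≈ 4119.2 / 16746 = 0.246 mm per year.
For B, 0.246 mm/year × 17682 years = 4349.8 mm.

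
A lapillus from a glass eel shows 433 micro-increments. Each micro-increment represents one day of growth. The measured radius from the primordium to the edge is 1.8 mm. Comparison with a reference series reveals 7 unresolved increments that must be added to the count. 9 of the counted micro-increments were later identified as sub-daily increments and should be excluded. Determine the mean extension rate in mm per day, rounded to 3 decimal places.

0.004 mm per day

After corrections the count is 433 − 9 + 7 = 431 micro-increments.
Extension rate ≈ 1.8 / 431 = 0.004 mm per day.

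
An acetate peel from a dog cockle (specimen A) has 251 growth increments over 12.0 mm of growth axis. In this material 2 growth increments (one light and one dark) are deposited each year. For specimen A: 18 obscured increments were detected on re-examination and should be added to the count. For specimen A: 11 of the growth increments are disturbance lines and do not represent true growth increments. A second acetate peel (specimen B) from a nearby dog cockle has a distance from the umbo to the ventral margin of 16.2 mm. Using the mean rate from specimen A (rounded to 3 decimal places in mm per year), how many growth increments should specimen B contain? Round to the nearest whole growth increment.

Specimen A: after corrections the count is 251 − 11 + 18 = 258 growth increments.
Specimen A: with 2 growth increments per year, 258 / 2 = 129 years.
A: Extension rate ≈ 12.0 / 129 = 0.093 mm/year.
For B, 16.2 / 0.093 = 174.19 years; at 2 growth increments per year that is 174.19 × 2 ≈ 348 growth increments.

348 growth increments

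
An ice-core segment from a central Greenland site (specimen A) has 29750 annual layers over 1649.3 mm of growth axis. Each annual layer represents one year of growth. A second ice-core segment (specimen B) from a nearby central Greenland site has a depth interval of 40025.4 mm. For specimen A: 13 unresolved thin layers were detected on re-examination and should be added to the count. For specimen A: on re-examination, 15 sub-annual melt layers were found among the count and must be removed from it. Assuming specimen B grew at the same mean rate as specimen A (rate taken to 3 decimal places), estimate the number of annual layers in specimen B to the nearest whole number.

727735 annual layers

Specimen A: correcting the raw count gives 29750 − 15 + 13 = 29748 true annual layers.
A: Extension rate ≈ 1649.3 / 29748 = 0.055 mm/year.
For B, 40025.4 / 0.055 = 727734.55 years ≈ 727735 annual layers.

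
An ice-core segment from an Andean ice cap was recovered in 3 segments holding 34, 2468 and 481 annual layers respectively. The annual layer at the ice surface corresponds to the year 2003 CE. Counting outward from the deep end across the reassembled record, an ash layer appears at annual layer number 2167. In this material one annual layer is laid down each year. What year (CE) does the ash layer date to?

1187 CE

Total annual layers = 34 + 2468 + 481 = 2983.
2983 − 2167 = 816 annual layers lie beyond the ash layer toward the ice surface.
The annual layer at the ice surface is 2003 CE, so the ash layer dates to 2003 − 816 = 1187 CE.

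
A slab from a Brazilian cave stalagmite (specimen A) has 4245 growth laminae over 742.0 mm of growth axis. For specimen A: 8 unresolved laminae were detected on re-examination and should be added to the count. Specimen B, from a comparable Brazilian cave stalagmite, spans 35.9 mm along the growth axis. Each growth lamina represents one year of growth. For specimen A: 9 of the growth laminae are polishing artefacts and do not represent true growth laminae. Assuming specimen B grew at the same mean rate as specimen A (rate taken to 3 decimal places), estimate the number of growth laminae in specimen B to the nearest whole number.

Specimen A: adjusted count: 4245 − 9 + 8 = 4244 growth laminae.
A: Extension rate ≈ 742.0 / 4244 = 0.175 mm/year.
Specimen B: 35.9 mm / 0.175 mm per year = 205.14 years ≈ 205 growth laminae.

205 growth laminae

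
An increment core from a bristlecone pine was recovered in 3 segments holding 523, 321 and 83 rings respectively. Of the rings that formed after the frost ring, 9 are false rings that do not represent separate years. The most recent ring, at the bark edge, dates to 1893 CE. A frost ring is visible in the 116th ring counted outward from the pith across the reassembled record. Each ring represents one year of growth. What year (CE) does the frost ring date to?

Total rings = 523 + 321 + 83 = 927.
The frost ring sits at ring 116 from the pith, so 927 − 116 = 811 rings formed after it.
Excluding 9 false rings: 811 − 9 = 802.
Counting back 802 years from 1893 CE places the frost ring in 1893 − 802 = 1091 CE.

1091 CE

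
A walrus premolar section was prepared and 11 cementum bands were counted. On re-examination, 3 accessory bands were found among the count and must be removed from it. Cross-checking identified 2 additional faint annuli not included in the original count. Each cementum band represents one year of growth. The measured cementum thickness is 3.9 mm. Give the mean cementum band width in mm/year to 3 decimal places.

0.390 mm/year

True cementum band count = 11 − 3 + 2 = 10.
3.9 mm over 10 years gives 3.9 / 10 ≈ 0.390 mm/year.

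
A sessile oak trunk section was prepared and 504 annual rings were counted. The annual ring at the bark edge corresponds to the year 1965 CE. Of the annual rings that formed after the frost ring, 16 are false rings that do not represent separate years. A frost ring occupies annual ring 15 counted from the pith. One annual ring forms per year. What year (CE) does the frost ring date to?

1492 CE

504 − 15 = 489 annual rings lie beyond the frost ring toward the bark edge.
489 − 16 false = 473 true annual rings after the frost ring.
Counting back 473 years from 1965 CE places the frost ring in 1965 − 473 = 1492 CE.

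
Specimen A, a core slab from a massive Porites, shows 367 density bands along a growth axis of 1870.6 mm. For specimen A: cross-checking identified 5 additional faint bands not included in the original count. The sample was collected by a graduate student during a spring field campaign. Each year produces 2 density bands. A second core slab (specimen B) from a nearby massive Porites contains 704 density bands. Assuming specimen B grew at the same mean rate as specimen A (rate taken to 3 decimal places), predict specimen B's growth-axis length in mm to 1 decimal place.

3540.1 mm

Specimen A: after corrections the count is 367 + 5 = 372 density bands.
Specimen A: with 2 density bands per year, 372 / 2 = 186 years.
A: 1870.6 mm over 186 years gives 1870.6 / 186 ≈ 10.057 mm per year.
Specimen B: 704 density bands at 2 per year is 704 / 2 = 352 years. For B, 10.057 mm/year × 352 years = 3540.1 mm.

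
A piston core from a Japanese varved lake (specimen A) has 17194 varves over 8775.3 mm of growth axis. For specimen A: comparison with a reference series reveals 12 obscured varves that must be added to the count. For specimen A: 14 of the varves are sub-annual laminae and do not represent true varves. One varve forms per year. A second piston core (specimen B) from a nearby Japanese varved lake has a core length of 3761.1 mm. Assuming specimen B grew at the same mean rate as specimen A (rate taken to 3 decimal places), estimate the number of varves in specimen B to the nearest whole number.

Specimen A: true varve count = 17194 − 14 + 12 = 17192.
A: 8775.3 mm over 17192 years gives 8775.3 / 17192 ≈ 0.510 mm per year.
For B, 3761.1 / 0.510 = 7374.71 years ≈ 7375 varves.

7375 varves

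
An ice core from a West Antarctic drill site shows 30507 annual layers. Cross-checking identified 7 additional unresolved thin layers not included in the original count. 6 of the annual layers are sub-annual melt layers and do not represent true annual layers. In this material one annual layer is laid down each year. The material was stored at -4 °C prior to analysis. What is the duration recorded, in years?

True annual layer count = 30507 − 6 + 7 = 30508.
One annual layer per year makes the duration 30508 years.

30508 years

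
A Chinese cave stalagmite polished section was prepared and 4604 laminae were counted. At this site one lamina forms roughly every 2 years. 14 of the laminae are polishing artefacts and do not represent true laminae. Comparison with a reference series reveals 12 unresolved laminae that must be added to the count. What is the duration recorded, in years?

After corrections the count is 4604 − 14 + 12 = 4602 laminae.
Multiplying by 2 years per lamina: 4602 × 2 = 9204 years.

9204 years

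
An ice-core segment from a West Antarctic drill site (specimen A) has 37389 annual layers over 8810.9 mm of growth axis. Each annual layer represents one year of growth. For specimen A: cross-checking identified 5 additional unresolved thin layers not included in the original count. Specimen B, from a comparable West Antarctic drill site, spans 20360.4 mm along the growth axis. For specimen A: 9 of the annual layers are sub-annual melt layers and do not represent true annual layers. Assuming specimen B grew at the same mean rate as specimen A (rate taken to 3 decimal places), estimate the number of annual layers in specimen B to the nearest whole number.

86273 annual layers

Specimen A: correcting the raw count gives 37389 − 9 + 5 = 37385 true annual layers.
A: 8810.9 mm over 37385 years gives 8810.9 / 37385 ≈ 0.236 mm per year.
For B, 20360.4 / 0.236 = 86272.88 years ≈ 86273 annual layers.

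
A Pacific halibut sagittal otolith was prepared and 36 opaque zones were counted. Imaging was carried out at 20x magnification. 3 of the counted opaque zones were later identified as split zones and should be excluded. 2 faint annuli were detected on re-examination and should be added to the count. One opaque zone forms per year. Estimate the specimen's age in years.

True opaque zone count = 36 − 3 + 2 = 35.
One opaque zone per year makes the duration 35 years.

35 years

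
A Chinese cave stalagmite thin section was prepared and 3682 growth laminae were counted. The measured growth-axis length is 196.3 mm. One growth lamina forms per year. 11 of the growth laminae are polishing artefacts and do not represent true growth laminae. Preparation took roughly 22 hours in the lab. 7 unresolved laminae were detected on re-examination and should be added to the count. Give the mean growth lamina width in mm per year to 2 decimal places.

0.05 mm per year

After corrections the count is 3682 − 11 + 7 = 3678 growth laminae.
Extension rate ≈ 196.3 / 3678 = 0.05 mm per year.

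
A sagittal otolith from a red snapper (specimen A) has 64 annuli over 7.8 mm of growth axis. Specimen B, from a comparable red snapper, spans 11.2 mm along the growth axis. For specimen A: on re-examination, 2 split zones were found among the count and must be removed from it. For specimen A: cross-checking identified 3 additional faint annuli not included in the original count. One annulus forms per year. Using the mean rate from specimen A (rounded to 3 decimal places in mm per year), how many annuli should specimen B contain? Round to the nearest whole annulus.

Specimen A: after corrections the count is 64 − 2 + 3 = 65 annuli.
A: Mean rate = 7.8 mm / 65 years ≈ 0.120 mm per year.
Specimen B: 11.2 mm / 0.120 mm per year = 93.33 years ≈ 93 annuli.

93 annuli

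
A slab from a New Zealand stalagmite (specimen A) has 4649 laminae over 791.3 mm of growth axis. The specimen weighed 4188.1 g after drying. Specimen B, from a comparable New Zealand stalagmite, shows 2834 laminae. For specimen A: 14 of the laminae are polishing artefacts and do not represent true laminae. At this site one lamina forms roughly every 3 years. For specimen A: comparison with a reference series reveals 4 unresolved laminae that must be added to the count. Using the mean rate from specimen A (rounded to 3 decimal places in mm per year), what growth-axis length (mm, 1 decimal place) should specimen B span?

484.6 mm

Specimen A: adjusted count: 4649 − 14 + 4 = 4639 laminae.
Specimen A: at 3 years per lamina, 4639 × 3 = 13917 years.
A: Mean rate = 791.3 mm / 13917 years ≈ 0.057 mm/year.
Specimen B: at 3 years per lamina, 2834 × 3 = 8502 years. Length of B = 0.057 × 8502 = 484.6 mm.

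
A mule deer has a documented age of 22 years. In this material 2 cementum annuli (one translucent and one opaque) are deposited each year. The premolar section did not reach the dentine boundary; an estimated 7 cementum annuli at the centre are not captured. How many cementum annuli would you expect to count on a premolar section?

37 cementum annuli

With 2 cementum annuli per year, 22 years would produce 22 × 2 = 44 cementum annuli.
Subtracting the 7 cementum annuli not captured gives 44 − 7 = 37 cementum annuli in the record.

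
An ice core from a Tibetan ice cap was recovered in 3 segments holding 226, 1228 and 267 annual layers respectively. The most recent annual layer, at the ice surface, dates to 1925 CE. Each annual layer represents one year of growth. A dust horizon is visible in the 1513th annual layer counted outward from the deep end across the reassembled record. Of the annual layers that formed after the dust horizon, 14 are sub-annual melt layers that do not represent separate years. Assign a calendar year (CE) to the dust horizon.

Total annual layers = 226 + 1228 + 267 = 1721.
Between annual layer 1513 and the ice surface there are 1721 − 1513 = 208 annual layers.
Removing the 14 false annual layers leaves 208 − 14 = 194 true annual layers beyond the dust horizon.
The annual layer at the ice surface is 1925 CE, so the dust horizon dates to 1925 − 194 = 1731 CE.

1731 CE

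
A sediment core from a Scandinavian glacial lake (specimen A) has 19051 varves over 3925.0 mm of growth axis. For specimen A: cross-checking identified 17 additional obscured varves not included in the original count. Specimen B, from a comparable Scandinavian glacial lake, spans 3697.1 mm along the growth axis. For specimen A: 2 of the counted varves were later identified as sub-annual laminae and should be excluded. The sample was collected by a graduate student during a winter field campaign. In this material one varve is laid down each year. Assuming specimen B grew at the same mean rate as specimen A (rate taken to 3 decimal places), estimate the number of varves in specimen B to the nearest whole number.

Specimen A: after corrections the count is 19051 − 2 + 17 = 19066 varves.
A: Mean rate = 3925.0 mm / 19066 years ≈ 0.206 mm/year.
Specimen B: 3697.1 mm / 0.206 mm per year = 17947.09 years ≈ 17947 varves.

17947 varves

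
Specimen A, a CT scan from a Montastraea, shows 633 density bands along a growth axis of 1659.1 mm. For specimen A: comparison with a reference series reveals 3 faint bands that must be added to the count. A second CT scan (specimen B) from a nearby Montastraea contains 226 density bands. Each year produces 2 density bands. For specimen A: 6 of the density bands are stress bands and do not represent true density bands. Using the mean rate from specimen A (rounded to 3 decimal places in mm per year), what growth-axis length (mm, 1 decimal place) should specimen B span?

Specimen A: correcting the raw count gives 633 − 6 + 3 = 630 true density bands.
Specimen A: dividing by 2 density bands per year: 630 / 2 = 315 years.
A: Extension rate ≈ 1659.1 / 315 = 5.267 mm per year.
Specimen B: dividing by 2 density bands per year: 226 / 2 = 113 years. B's length ≈ 5.267 × 113 = 595.2 mm.

595.2 mm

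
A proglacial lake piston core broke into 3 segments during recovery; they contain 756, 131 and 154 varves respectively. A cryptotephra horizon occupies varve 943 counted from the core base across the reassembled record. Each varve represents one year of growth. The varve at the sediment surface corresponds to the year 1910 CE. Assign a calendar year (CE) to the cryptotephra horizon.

Total varves = 756 + 131 + 154 = 1041.
1041 − 943 = 98 varves lie beyond the cryptotephra horizon toward the sediment surface.
Counting back 98 years from 1910 CE places the cryptotephra horizon in 1910 − 98 = 1812 CE.

1812 CE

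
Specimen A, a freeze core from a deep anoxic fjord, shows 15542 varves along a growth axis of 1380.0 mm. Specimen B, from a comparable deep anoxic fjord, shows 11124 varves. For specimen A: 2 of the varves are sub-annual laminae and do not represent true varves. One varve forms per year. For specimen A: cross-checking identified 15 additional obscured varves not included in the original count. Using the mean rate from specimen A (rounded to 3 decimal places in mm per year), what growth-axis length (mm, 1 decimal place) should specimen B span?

990.0 mm

Specimen A: adjusted count: 15542 − 2 + 15 = 15555 varves.
A: Extension rate ≈ 1380.0 / 15555 = 0.089 mm/year.
B's length ≈ 0.089 × 11124 = 990.0 mm.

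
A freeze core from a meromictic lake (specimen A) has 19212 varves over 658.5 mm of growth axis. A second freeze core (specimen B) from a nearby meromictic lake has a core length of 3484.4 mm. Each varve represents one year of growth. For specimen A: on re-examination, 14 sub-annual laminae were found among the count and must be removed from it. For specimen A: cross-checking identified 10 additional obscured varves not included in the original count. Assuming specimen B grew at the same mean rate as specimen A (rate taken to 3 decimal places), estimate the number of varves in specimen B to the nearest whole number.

Specimen A: after corrections the count is 19212 − 14 + 10 = 19208 varves.
A: 658.5 mm over 19208 years gives 658.5 / 19208 ≈ 0.034 mm/year.
Specimen B: 3484.4 mm / 0.034 mm per year = 102482.35 years ≈ 102482 varves.

102482 varves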